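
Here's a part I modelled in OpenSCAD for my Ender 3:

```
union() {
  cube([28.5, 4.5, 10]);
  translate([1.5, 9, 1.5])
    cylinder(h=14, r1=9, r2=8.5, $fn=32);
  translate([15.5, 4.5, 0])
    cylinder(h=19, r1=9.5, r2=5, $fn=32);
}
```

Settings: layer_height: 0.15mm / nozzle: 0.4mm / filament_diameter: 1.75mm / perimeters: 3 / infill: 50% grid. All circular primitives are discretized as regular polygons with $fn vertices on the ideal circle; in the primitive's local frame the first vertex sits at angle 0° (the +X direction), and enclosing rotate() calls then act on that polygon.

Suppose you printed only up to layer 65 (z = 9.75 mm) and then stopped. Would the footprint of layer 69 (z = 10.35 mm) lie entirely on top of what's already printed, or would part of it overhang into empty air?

entirely on top

Compare the two slices. At z = 9.75: the cube is present — its section is the full 28.5×4.5 rectangle (area 128.25 mm²); the cone at (1.5, 9): at t=0.589 of its height the radius interpolates to r₁+(r₂−r₁)t = 8.705, giving a regular 32-gon of that circumradius (area = (32/2)·8.705²·sin(360°/32) = 236.55 mm²); the cone at (15.5, 4.5) contributes a regular 32-gon of circumradius 7.191 (interpolated between r1=9.5 and r2=5 at t=0.513) (area = (32/2)·7.191²·sin(360°/32) = 161.40 mm²); Taking the union: the regions partially overlap — summed areas 526.21 mm² minus the doubly-counted overlap 92.34 mm² gives 433.86 mm² — area = 433.86 mm². At z = 10.35: the cube is not intersected at this z (z outside [0, 10]); the cone at (1.5, 9) contributes a regular 32-gon of circumradius 8.684 (interpolated between r1=9 and r2=8.5 at t=0.632) (area = (32/2)·8.684²·sin(360°/32) = 235.39 mm²); the cone at (15.5, 4.5) contributes a regular 32-gon of circumradius 7.049 (interpolated between r1=9.5 and r2=5 at t=0.545) (area = (32/2)·7.049²·sin(360°/32) = 155.09 mm²); Taking the union: the regions partially overlap — summed areas 390.48 mm² minus the doubly-counted overlap 3.55 mm² gives 386.92 mm² — area = 386.92 mm². Checking containment: the cross-section at z = 10.35 is a subset of the cross-section at z = 9.75.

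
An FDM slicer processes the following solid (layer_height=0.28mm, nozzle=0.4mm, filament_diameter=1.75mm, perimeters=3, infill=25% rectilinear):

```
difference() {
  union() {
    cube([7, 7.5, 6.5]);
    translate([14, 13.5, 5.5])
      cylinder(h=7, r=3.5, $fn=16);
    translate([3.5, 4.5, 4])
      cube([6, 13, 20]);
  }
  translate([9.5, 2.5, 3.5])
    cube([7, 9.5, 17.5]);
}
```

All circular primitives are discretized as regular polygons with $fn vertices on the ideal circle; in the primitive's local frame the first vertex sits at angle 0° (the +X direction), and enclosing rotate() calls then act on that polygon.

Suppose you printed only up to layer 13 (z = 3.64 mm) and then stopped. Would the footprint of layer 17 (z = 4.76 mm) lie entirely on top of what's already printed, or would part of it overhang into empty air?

part overhangs

Compare the two slices. At z = 3.64: the 7×7.5 cube contributes its full rectangle (area 52.50 mm²); the cylinder at (14, 13.5) does not reach this height (z outside [5.5, 12.5]); the cube at (3.5, 4.5) is not intersected at this z (z outside [4, 24]); Merging all regions: only the 7×7.5 cube is present, so the union is just that shape — area = 52.50 mm²; the 7×9.5 cube at (9.5, 2.5) contributes its full rectangle (area 66.50 mm²); Taking the first minus the rest: starting from that combined region (52.50 mm²), the 7×9.5 cube at (9.5, 2.5) misses the remaining region (no effect) — area = 52.50 mm². At z = 4.76: the cube is present — its section is the full 7×7.5 rectangle (area 52.50 mm²); the cylinder at (14, 13.5) does not reach this height (z outside [5.5, 12.5]); the cube at (3.5, 4.5) (footprint 6×13) is included at this height (area 78.00 mm²); Taking the union: the regions partially overlap — summed areas 130.50 mm² minus the doubly-counted overlap 10.50 mm² gives 120.00 mm² — area = 120.00 mm²; the cube at (9.5, 2.5) is present — its section is the full 7×9.5 rectangle (area 66.50 mm²); Subtracting the remaining from the first: starting from the result so far (120.00 mm²), the 7×9.5 cube at (9.5, 2.5) misses the remaining region (no effect) — area = 120.00 mm². Checking containment: at z = 4.76 the cross-section extends beyond the z = 3.64 cross-section by about 67.50 mm².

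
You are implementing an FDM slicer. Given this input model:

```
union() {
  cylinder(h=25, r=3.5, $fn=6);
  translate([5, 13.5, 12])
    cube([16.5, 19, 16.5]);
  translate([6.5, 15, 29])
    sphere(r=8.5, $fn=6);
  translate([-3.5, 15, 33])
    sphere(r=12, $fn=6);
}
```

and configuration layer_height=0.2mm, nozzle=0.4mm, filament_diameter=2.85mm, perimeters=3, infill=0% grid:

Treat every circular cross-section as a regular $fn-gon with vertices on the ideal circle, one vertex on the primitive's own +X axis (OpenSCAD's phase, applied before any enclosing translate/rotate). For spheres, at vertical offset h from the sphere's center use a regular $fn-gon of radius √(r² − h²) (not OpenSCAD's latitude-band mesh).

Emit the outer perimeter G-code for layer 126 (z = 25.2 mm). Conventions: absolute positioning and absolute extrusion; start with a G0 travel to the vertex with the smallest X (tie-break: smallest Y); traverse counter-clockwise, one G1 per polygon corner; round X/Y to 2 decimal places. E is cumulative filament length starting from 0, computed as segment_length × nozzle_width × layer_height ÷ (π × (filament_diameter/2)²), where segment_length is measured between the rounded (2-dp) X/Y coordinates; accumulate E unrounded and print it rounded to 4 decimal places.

At z = 25.2 mm: the cylinder is not intersected at this z (z outside [0, 25]); the cube at (5, 13.5) (footprint 16.5×19) is included at this height; the r=8.5 sphere at (6.5, 15) contributes a regular 6-gon of circumradius √(8.5²−3.8²) = 7.603; the sphere at (-3.5, 15): section is a regular 6-gon, circumradius = √(r²−h²) = √(12²−7.8²) = 9.119; Merging all regions: the regions partially overlap (shared area 99.57 mm²), so overlapping operands fuse into one piece — 1 connected region. The outline is a single polygon with 15 vertices. Extrusion per mm of travel: 0.4 × 0.2 / (π × 1.425²) = 0.012540. Accumulating E over each segment gives final E = 1.4232.

G0 X-12.62 Y15.00 Z25.20
G1 X-8.06 Y7.10 E0.1144
G1 X1.06 Y7.10 E0.2288
G1 X2.26 Y9.18 E0.2589
G1 X2.70 Y8.42 E0.2699
G1 X10.30 Y8.42 E0.3652
G1 X13.24 Y13.50 E0.4388
G1 X21.50 Y13.50 E0.5424
G1 X21.50 Y32.50 E0.7806
G1 X5.00 Y32.50 E0.9876
G1 X5.00 Y21.58 E1.1245
G1 X2.70 Y21.58 E1.1533
G1 X2.26 Y20.82 E1.1644
G1 X1.06 Y22.90 E1.1945
G1 X-8.06 Y22.90 E1.3088
G1 X-12.62 Y15.00 E1.4232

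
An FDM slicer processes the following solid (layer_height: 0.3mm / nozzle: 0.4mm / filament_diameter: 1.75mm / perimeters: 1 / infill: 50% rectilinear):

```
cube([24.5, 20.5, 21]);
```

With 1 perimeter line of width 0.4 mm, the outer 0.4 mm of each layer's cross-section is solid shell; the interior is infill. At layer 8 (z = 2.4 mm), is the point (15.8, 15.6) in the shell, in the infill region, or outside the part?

infill

At z = 2.4 mm: the 24.5×20.5 cube contributes its full rectangle. Overall, the cross-section is a single solid region. The nearest boundary edge runs (24.50, 20.50)→(0.00, 20.50); distance from the point to it = 4.90 mm. The point is inside the cross-section and 4.90 mm from the nearest boundary — more than the 0.4 mm shell width (1 × 0.4), so it's in the infill interior.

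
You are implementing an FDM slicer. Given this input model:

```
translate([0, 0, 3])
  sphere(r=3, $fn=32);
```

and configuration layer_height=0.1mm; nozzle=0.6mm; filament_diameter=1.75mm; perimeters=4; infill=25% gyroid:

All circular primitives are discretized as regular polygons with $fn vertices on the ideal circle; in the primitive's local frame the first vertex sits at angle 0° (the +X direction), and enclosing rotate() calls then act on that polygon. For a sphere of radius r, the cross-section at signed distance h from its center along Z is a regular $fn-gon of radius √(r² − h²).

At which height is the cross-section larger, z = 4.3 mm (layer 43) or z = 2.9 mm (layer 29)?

layer 29 (z = 2.9 mm)

Layer 43 (z = 4.3): the r=3 sphere contributes a regular 32-gon of circumradius √(3²−1.3²) = 2.704 (area = (32/2)·2.704²·sin(360°/32) = 22.82 mm²). So its area = 22.82 mm². Layer 29 (z = 2.9): the sphere: section is a regular 32-gon, circumradius = √(r²−h²) = √(3²−0.1²) = 2.998 (area = (32/2)·2.998²·sin(360°/32) = 28.06 mm²). So its area = 28.06 mm². Layer 29 is larger (28.06 vs 22.82 mm²).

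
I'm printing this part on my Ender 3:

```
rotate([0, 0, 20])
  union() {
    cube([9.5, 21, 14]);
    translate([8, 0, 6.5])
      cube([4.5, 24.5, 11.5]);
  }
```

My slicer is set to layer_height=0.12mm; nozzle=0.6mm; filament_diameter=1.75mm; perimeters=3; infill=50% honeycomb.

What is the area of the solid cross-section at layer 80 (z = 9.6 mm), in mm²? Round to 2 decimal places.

278.25 mm²

At z = 9.6 mm: the cube (footprint 9.5×21) is included at this height (area 199.50 mm²); the 4.5×24.5 cube at (8, 0) contributes its full rectangle (area 110.25 mm²); Taking the union: the regions partially overlap — summed areas 309.75 mm² minus the doubly-counted overlap 31.50 mm² gives 278.25 mm² — area = 278.25 mm²; (rotated 20° about Z; rotation is an isometry so areas/perimeters/island counts are preserved). Overall, the cross-section is a single solid region. Net area = 278.25 mm².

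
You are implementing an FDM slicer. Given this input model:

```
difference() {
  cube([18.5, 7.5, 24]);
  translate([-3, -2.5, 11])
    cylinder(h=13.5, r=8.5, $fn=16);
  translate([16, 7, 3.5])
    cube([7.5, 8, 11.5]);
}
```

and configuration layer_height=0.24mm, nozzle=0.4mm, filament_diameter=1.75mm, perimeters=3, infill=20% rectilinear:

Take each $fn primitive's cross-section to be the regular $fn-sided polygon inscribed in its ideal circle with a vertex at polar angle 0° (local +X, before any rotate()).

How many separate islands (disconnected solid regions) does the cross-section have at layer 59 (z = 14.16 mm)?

At z = 14.16 mm: the cube (footprint 18.5×7.5) is included at this height; the r=8.5 cylinder at (-3, -2.5) gives a regular 16-gon of circumradius 8.5 (constant along its height); the cube at (16, 7) is present — its section is the full 7.5×8 rectangle; Subtracting the remaining from the first: starting from the 18.5×7.5 cube, the r=8.5 cylinder at (-3, -2.5) partially overlaps it — only the 17.56 mm² overlap (of its 221.19 mm²) is removed, clipping the outline; the 7.5×8 cube at (16, 7) partially overlaps it — only the 1.25 mm² overlap (of its 60.00 mm²) is removed, clipping the outline — 1 connected region. Overall, the cross-section is a single solid region. Island count = 1.

1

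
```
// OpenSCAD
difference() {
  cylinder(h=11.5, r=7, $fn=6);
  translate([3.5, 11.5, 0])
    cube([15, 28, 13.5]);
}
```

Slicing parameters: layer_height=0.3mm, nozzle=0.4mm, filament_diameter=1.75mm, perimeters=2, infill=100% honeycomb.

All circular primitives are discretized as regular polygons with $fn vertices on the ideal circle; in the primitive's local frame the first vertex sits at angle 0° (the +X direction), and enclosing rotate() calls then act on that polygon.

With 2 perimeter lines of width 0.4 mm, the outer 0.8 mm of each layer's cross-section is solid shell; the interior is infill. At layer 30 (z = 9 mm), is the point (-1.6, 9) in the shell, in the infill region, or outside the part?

outside

At z = 9 mm: the cylinder: section is a regular 6-gon, circumradius r=7; the cube at (3.5, 11.5) (footprint 15×28) is included at this height; After the difference (first − rest): starting from the r=7 cylinder, the 15×28 cube at (3.5, 11.5) misses the remaining region (no effect) — 1 connected region. Overall, the cross-section is a single solid region. The nearest boundary edge runs (-3.50, 6.06)→(3.50, 6.06); distance from the point to it = 2.94 mm. The point is not inside any of the regions above, so it lies outside the cross-section (2.94 mm from the nearest boundary).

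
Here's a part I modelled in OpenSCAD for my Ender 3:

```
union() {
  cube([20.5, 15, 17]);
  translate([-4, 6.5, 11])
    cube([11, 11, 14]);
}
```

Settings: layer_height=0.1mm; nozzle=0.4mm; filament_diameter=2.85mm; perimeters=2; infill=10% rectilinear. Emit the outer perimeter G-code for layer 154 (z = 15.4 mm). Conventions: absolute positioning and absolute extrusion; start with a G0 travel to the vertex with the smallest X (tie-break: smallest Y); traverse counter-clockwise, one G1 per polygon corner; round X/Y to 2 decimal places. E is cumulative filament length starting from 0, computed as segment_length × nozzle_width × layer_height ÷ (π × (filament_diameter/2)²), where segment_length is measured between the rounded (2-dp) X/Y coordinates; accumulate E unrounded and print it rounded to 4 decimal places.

G0 X-4.00 Y6.50 Z15.40
G1 X0.00 Y6.50 E0.0251
G1 X0.00 Y0.00 E0.0658
G1 X20.50 Y0.00 E0.1944
G1 X20.50 Y15.00 E0.2884
G1 X7.00 Y15.00 E0.3731
G1 X7.00 Y17.50 E0.3888
G1 X-4.00 Y17.50 E0.4577
G1 X-4.00 Y6.50 E0.5267

At z = 15.4 mm: the 20.5×15 cube contributes its full rectangle; the cube at (-4, 6.5) is present — its section is the full 11×11 rectangle; Taking the union: the regions partially overlap (shared area 59.50 mm²), so overlapping operands fuse into one piece — 1 connected region. The outline is a single polygon with 8 vertices. Extrusion per mm of travel: 0.4 × 0.1 / (π × 1.425²) = 0.006270. Accumulating E over each segment gives final E = 0.5267.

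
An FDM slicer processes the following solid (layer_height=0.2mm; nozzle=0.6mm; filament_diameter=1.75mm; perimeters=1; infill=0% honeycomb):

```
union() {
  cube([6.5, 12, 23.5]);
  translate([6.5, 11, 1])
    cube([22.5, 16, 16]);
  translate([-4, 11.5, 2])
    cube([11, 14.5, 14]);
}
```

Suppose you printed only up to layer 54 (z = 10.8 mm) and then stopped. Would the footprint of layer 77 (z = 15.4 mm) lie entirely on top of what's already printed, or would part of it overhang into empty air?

entirely on top

Compare the two slices. At z = 10.8: the 6.5×12 cube contributes its full rectangle (area 78.00 mm²); the cube at (6.5, 11) (footprint 22.5×16) is included at this height (area 360.00 mm²); the cube at (-4, 11.5) is present — its section is the full 11×14.5 rectangle (area 159.50 mm²); Combining (union): the regions partially overlap — summed areas 597.50 mm² minus the doubly-counted overlap 10.50 mm² gives 587.00 mm² — area = 587.00 mm². At z = 15.4: the 6.5×12 cube contributes its full rectangle (area 78.00 mm²); the cube at (6.5, 11) is present — its section is the full 22.5×16 rectangle (area 360.00 mm²); the 11×14.5 cube at (-4, 11.5) contributes its full rectangle (area 159.50 mm²); Combining (union): the regions partially overlap — summed areas 597.50 mm² minus the doubly-counted overlap 10.50 mm² gives 587.00 mm² — area = 587.00 mm². Checking containment: the cross-section at z = 15.4 is a subset of the cross-section at z = 10.8.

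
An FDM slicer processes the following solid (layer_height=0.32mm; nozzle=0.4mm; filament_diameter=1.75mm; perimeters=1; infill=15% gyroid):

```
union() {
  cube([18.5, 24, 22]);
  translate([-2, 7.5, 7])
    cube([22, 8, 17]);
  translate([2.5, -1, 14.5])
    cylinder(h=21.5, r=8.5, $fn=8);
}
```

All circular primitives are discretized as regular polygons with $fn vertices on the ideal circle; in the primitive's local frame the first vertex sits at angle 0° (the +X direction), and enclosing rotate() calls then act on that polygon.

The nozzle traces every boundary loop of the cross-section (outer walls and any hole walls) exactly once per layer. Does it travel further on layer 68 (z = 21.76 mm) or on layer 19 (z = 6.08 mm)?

Layer 68 (z = 21.76): the 18.5×24 cube contributes its full rectangle (perimeter 85.00 mm); the cube at (-2, 7.5) is present — its section is the full 22×8 rectangle (perimeter 60.00 mm); the cylinder at (2.5, -1): section is a regular 8-gon, circumradius r=8.5 (perimeter = 2·8·8.500·sin(180°/8) = 52.04 mm); Taking the union: the regions partially overlap (shared area 208.25 mm²), so the edge portions inside another operand are dropped and the merged outline is re-measured after clipping — boundary = 112.36 mm. So its perimeter = 112.36 mm. Layer 19 (z = 6.08): the cube (footprint 18.5×24) is included at this height (perimeter 85.00 mm); the cube at (-2, 7.5) is absent (z outside [7, 24]); the cylinder at (2.5, -1) is absent (z outside [14.5, 36]); Combining (union): only the 18.5×24 cube is present, so the union is just that shape — boundary = 85.00 mm. So its perimeter = 85.00 mm. Layer 68 is larger (112.36 vs 85.00 mm).

layer 68 (z = 21.76 mm)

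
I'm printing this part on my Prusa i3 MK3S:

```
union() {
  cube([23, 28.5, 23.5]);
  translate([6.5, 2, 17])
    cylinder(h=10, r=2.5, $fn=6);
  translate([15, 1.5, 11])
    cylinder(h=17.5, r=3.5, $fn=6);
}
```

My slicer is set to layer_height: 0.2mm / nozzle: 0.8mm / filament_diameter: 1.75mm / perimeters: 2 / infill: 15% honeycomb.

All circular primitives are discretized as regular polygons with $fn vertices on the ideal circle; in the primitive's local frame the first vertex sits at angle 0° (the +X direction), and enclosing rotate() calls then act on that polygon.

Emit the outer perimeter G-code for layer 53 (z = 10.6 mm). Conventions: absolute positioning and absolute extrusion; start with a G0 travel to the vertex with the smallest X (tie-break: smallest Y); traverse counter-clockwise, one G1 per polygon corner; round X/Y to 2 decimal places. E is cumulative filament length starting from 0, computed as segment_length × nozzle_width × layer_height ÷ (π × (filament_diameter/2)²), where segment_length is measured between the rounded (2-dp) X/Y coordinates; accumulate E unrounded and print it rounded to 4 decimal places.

G0 X0.00 Y0.00 Z10.60
G1 X23.00 Y0.00 E1.5300
G1 X23.00 Y28.50 E3.4258
G1 X0.00 Y28.50 E4.9558
G1 X0.00 Y0.00 E6.8516

At z = 10.6 mm: the cube (footprint 23×28.5) is included at this height; the cylinder at (6.5, 2) is not intersected at this z (z outside [17, 27]); the cylinder at (15, 1.5) does not reach this height (z outside [11, 28.5]); Merging all regions: only the 23×28.5 cube is present, so the union is just that shape — 1 connected region. The outline is a single polygon with 4 vertices. Extrusion per mm of travel: 0.8 × 0.2 / (π × 0.875²) = 0.066520. Accumulating E over each segment gives final E = 6.8516.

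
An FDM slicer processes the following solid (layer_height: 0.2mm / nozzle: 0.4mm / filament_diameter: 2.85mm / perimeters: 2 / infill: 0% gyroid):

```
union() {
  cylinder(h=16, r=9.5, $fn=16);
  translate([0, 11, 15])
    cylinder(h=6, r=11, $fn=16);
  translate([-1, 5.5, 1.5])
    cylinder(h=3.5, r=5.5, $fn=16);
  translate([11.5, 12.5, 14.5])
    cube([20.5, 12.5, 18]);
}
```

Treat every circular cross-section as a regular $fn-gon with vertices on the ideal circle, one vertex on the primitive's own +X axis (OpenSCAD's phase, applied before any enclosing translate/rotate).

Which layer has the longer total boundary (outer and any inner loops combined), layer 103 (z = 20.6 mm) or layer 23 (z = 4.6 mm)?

layer 103 (z = 20.6 mm)

Layer 103 (z = 20.6): the cylinder does not reach this height (z outside [0, 16]); the r=11 cylinder at (0, 11) gives a regular 16-gon of circumradius 11 (constant along its height) (perimeter = 2·16·11.000·sin(180°/16) = 68.67 mm); the cylinder at (-1, 5.5) is not intersected at this z (z outside [1.5, 5]); the cube at (11.5, 12.5) (footprint 20.5×12.5) is included at this height (perimeter 66.00 mm); Taking the union: the 2 present regions are separate (no shared area or edge), so areas and boundary lengths simply add and each stays a separate island — boundary = 134.67 mm. So its perimeter = 134.67 mm. Layer 23 (z = 4.6): the cylinder: section is a regular 16-gon, circumradius r=9.5 (perimeter = 2·16·9.500·sin(180°/16) = 59.31 mm); the cylinder at (0, 11) does not reach this height (z outside [15, 21]); the r=5.5 cylinder at (-1, 5.5) gives a regular 16-gon of circumradius 5.5 (constant along its height) (perimeter = 2·16·5.500·sin(180°/16) = 34.34 mm); the cube at (11.5, 12.5) is absent (z outside [14.5, 32.5]); Combining (union): the regions partially overlap (shared area 80.62 mm²), so the edge portions inside another operand are dropped and the merged outline is re-measured after clipping — boundary = 61.14 mm. So its perimeter = 61.14 mm. Layer 103 is larger (134.67 vs 61.14 mm).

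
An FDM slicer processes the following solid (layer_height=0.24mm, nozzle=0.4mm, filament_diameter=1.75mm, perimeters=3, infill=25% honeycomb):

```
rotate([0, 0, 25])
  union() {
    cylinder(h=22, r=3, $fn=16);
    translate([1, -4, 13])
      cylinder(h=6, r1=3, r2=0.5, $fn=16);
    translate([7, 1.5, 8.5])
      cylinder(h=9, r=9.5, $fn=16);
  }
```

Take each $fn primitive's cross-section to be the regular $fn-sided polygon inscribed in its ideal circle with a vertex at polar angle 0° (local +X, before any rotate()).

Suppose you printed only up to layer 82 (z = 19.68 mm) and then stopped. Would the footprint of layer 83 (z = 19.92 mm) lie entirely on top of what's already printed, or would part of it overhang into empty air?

Compare the two slices. At z = 19.68: the cylinder: section is a regular 16-gon, circumradius r=3 (area = (16/2)·3.000²·sin(360°/16) = 27.55 mm²); the cone at (1, -4) is not intersected at this z (z outside [13, 19]); the cylinder at (7, 1.5) is absent (z outside [8.5, 17.5]); Taking the union: only the r=3 cylinder is present, so the union is just that shape — area = 27.55 mm²; (whole slice rotated 25° about Z — lengths, areas and connectivity unchanged). At z = 19.92: the r=3 cylinder gives a regular 16-gon of circumradius 3 (constant along its height) (area = (16/2)·3.000²·sin(360°/16) = 27.55 mm²); the cone at (1, -4) is not intersected at this z (z outside [13, 19]); the cylinder at (7, 1.5) is absent (z outside [8.5, 17.5]); Combining (union): only the r=3 cylinder is present, so the union is just that shape — area = 27.55 mm²; (rotated 25° about Z; rotation is an isometry so areas/perimeters/island counts are preserved). Checking containment: the cross-section at z = 19.92 is a subset of the cross-section at z = 19.68.

entirely on top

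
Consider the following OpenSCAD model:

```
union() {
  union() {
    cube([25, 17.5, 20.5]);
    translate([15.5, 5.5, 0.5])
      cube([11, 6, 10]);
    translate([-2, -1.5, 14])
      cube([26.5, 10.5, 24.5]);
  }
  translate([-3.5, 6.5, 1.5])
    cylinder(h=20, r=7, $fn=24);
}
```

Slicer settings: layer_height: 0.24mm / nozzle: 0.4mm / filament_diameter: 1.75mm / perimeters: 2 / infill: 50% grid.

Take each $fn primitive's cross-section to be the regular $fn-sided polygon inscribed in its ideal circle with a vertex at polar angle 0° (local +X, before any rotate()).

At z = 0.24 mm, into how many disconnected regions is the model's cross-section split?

1

At z = 0.24 mm: the 25×17.5 cube contributes its full rectangle; the cube at (15.5, 5.5) does not reach this height (z outside [0.5, 10.5]); the cube at (-2, -1.5) is absent (z outside [14, 38.5]); Merging all regions: only the 25×17.5 cube is present, so the union is just that shape — 1 connected region; the cylinder at (-3.5, 6.5) is not intersected at this z (z outside [1.5, 21.5]); Taking the union: only that combined region is present, so the union is just that shape — 1 connected region. The result has 1 disconnected region.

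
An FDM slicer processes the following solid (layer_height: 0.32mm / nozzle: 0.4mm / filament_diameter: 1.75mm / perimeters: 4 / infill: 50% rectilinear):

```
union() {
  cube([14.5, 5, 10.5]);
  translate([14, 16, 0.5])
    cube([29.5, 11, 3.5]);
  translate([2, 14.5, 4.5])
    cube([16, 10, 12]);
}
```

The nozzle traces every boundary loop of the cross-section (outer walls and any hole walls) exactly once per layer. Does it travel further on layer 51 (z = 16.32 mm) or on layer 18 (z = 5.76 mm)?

Layer 51 (z = 16.32): the cube is not intersected at this z (z outside [0, 10.5]); the cube at (14, 16) is absent (z outside [0.5, 4]); the 16×10 cube at (2, 14.5) contributes its full rectangle (perimeter 52.00 mm); Taking the union: only the 16×10 cube at (2, 14.5) is present, so the union is just that shape — boundary = 52.00 mm. So its perimeter = 52.00 mm. Layer 18 (z = 5.76): the 14.5×5 cube contributes its full rectangle (perimeter 39.00 mm); the cube at (14, 16) is not intersected at this z (z outside [0.5, 4]); the cube at (2, 14.5) is present — its section is the full 16×10 rectangle (perimeter 52.00 mm); Combining (union): the 2 present regions are separate (no shared area or edge), so areas and boundary lengths simply add and each stays a separate island — boundary = 91.00 mm. So its perimeter = 91.00 mm. Layer 18 is larger (91.00 vs 52.00 mm).

layer 18 (z = 5.76 mm)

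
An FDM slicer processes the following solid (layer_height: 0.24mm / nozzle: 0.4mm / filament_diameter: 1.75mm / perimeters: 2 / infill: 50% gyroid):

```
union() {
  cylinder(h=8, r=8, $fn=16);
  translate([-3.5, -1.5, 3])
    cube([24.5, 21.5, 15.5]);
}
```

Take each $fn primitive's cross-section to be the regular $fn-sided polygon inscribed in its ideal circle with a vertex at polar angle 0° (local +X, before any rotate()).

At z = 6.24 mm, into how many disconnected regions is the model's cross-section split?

1

At z = 6.24 mm: the cylinder: section is a regular 16-gon, circumradius r=8; the cube at (-3.5, -1.5) (footprint 24.5×21.5) is included at this height; Merging all regions: the regions partially overlap (shared area 92.75 mm²), so overlapping operands fuse into one piece — 1 connected region. The result has 1 disconnected region.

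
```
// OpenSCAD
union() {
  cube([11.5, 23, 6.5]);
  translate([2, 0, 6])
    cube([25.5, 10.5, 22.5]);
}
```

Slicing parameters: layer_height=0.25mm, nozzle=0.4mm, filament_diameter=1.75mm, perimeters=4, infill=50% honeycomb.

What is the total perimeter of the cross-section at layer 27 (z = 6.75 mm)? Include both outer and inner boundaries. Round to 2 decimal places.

At z = 6.75 mm: the cube is not intersected at this z (z outside [0, 6.5]); the 25.5×10.5 cube at (2, 0) contributes its full rectangle (perimeter 72.00 mm); Combining (union): only the 25.5×10.5 cube at (2, 0) is present, so the union is just that shape — boundary = 72.00 mm. Overall, the cross-section is a single solid region. Total boundary length (outer) = 72.00 mm.

72.00 mm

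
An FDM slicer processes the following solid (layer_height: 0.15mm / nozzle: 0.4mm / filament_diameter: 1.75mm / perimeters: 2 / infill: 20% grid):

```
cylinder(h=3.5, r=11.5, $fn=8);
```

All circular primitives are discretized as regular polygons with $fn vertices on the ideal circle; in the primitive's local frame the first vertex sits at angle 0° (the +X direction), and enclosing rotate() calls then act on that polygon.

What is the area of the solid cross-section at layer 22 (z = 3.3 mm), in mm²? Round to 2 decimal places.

374.06 mm²

At z = 3.3 mm: the r=11.5 cylinder contributes a regular 8-gon of circumradius 11.5 (area = (8/2)·11.500²·sin(360°/8) = 374.06 mm²). Overall, the cross-section is a single solid region. Net area = 374.06 mm².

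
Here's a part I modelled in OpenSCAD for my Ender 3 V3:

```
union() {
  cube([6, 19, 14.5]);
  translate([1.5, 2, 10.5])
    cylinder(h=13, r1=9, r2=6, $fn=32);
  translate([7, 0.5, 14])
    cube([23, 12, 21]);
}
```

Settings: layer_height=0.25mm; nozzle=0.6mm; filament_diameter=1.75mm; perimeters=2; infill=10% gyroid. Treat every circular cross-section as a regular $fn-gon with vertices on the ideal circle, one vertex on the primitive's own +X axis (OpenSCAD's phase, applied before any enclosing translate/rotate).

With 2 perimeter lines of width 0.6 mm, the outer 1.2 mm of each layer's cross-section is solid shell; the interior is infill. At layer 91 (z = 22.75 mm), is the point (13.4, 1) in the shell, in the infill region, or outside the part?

At z = 22.75 mm: the cube is absent (z outside [0, 14.5]); the cone at (1.5, 2): at t=0.942 of its height the radius interpolates to r₁+(r₂−r₁)t = 6.173, giving a regular 32-gon of that circumradius; the cube at (7, 0.5) (footprint 23×12) is included at this height; Merging all regions: the regions partially overlap (shared area 2.11 mm²), so overlapping operands fuse into one piece — 1 connected region. Overall, the cross-section is a single solid region. The nearest boundary edge runs (30.00, 0.50)→(7.46, 0.50); distance from the point to it = 0.50 mm. The point is inside the cross-section, 0.50 mm from the nearest boundary — within the 1.2 mm shell band (2 × 0.6).

shell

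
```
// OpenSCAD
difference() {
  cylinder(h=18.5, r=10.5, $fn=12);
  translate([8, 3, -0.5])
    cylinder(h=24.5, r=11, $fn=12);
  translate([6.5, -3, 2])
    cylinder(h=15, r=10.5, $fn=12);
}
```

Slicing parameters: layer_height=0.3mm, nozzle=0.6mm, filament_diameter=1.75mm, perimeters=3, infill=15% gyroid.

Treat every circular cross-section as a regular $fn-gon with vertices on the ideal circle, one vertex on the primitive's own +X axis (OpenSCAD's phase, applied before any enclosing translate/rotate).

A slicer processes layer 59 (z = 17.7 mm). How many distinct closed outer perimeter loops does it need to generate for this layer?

At z = 17.7 mm: the r=10.5 cylinder gives a regular 12-gon of circumradius 10.5 (constant along its height); the r=11 cylinder at (8, 3) contributes a regular 12-gon of circumradius 11; the cylinder at (6.5, -3) is absent (z outside [2, 17]); Subtracting the remaining from the first: starting from the r=10.5 cylinder, the r=11 cylinder at (8, 3) partially overlaps it — only the 171.91 mm² overlap (of its 363.00 mm²) is removed, clipping the outline — 1 connected region. The result has 1 disconnected region.

1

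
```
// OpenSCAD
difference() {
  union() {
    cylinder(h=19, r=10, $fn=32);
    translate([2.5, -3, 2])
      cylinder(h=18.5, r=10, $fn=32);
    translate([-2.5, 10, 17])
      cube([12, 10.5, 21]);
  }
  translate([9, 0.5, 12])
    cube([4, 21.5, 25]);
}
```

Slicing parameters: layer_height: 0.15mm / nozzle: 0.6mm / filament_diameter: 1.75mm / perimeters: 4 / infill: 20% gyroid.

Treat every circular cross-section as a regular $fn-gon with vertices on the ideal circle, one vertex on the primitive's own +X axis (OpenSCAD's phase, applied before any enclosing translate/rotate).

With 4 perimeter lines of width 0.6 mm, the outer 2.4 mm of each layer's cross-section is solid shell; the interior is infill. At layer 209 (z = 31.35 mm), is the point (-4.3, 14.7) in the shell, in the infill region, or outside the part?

outside

At z = 31.35 mm: the cylinder is not intersected at this z (z outside [0, 19]); the cylinder at (2.5, -3) is absent (z outside [2, 20.5]); the cube at (-2.5, 10) (footprint 12×10.5) is included at this height; Merging all regions: only the 12×10.5 cube at (-2.5, 10) is present, so the union is just that shape — 1 connected region; the 4×21.5 cube at (9, 0.5) contributes its full rectangle; After the difference (first − rest): starting from that combined region, the 4×21.5 cube at (9, 0.5) partially overlaps it — only the 5.25 mm² overlap (of its 86.00 mm²) is removed, clipping the outline — 1 connected region. Overall, the cross-section is a single solid region. The nearest boundary edge runs (-2.50, 10.00)→(-2.50, 20.50); distance from the point to it = 1.80 mm. The point is not inside any of the regions above, so it lies outside the cross-section (1.80 mm from the nearest boundary).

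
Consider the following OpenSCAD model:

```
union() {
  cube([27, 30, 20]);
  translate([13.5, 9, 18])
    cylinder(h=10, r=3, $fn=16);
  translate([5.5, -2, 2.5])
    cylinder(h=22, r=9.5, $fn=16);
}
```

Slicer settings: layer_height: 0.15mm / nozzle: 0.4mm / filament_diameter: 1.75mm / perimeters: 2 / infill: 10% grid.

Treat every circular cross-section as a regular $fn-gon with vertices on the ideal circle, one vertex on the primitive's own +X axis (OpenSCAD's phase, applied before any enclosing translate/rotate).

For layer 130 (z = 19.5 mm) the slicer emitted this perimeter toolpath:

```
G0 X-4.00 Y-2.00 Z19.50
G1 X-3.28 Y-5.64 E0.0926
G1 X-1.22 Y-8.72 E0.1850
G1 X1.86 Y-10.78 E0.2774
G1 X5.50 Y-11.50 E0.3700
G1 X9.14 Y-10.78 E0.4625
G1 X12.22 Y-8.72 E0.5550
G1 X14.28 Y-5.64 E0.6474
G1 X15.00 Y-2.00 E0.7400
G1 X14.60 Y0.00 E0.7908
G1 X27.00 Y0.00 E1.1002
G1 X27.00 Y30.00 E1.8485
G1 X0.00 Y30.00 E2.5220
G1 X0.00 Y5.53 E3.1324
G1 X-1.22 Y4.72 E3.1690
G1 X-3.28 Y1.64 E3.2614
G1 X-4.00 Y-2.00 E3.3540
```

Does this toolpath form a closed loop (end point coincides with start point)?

yes

Start point (G0): (-4.00, -2.00). End point (last G1): the path returns to the start — closed.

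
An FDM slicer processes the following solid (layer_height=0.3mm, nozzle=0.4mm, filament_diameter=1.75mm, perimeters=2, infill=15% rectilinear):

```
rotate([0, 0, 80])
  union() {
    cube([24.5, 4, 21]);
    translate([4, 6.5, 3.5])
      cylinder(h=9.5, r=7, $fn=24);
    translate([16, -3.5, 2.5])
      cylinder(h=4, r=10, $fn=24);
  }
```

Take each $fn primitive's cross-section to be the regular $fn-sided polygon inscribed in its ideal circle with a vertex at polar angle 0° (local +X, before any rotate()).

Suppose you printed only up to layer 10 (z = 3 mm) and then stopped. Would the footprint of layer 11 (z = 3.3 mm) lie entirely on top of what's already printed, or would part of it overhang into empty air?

entirely on top

Compare the two slices. At z = 3: the 24.5×4 cube contributes its full rectangle (area 98.00 mm²); the cylinder at (4, 6.5) is not intersected at this z (z outside [3.5, 13]); the r=10 cylinder at (16, -3.5) gives a regular 24-gon of circumradius 10 (constant along its height) (area = (24/2)·10.000²·sin(360°/24) = 310.58 mm²); Combining (union): the regions partially overlap — summed areas 408.58 mm² minus the doubly-counted overlap 64.60 mm² gives 343.99 mm² — area = 343.99 mm²; (whole slice rotated 80° about Z — lengths, areas and connectivity unchanged). At z = 3.3: the cube is present — its section is the full 24.5×4 rectangle (area 98.00 mm²); the cylinder at (4, 6.5) does not reach this height (z outside [3.5, 13]); the r=10 cylinder at (16, -3.5) contributes a regular 24-gon of circumradius 10 (area = (24/2)·10.000²·sin(360°/24) = 310.58 mm²); Taking the union: the regions partially overlap — summed areas 408.58 mm² minus the doubly-counted overlap 64.60 mm² gives 343.99 mm² — area = 343.99 mm²; (whole slice rotated 80° about Z — lengths, areas and connectivity unchanged). Checking containment: the cross-section at z = 3.3 is a subset of the cross-section at z = 3.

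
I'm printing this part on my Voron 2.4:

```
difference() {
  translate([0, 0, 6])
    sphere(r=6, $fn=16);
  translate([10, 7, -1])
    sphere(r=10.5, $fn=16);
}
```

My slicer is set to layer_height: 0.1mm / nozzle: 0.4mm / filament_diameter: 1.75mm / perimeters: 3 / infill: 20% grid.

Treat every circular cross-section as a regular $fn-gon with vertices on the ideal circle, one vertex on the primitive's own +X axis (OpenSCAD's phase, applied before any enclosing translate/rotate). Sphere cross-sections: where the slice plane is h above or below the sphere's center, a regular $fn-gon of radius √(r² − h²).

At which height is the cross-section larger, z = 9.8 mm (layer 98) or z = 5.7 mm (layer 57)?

Layer 98 (z = 9.8): the r=6 sphere contributes a regular 16-gon of circumradius √(6²−3.8²) = 4.643 (area = (16/2)·4.643²·sin(360°/16) = 66.01 mm²); the sphere at (10, 7) does not reach this height (|z−center|=10.800 > r=10.5); After the difference (first − rest): none of the subtracted shapes is present at this height, so the r=6 sphere is unchanged — area = 66.01 mm². So its area = 66.01 mm². Layer 57 (z = 5.7): the sphere: section is a regular 16-gon, circumradius = √(r²−h²) = √(6²−0.3²) = 5.992 (area = (16/2)·5.992²·sin(360°/16) = 109.94 mm²); the sphere at (10, 7): section is a regular 16-gon, circumradius = √(r²−h²) = √(10.5²−6.7²) = 8.085 (area = (16/2)·8.085²·sin(360°/16) = 200.10 mm²); After the difference (first − rest): starting from the r=6 sphere (109.94 mm²), the r=10.5 sphere at (10, 7) partially overlaps it — only the 7.45 mm² overlap (of its 200.10 mm²) is removed, clipping the outline — area = 102.49 mm². So its area = 102.49 mm². Layer 57 is larger (102.49 vs 66.01 mm²).

layer 57 (z = 5.7 mm)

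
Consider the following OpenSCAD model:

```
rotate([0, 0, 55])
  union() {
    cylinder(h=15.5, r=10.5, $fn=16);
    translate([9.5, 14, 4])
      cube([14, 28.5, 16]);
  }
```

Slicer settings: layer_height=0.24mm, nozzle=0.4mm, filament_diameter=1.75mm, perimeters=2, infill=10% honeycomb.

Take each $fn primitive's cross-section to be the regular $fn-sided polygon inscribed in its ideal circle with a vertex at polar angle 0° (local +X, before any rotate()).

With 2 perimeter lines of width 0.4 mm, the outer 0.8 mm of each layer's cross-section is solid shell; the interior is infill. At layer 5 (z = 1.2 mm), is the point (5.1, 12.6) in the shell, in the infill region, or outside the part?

At z = 1.2 mm: the r=10.5 cylinder gives a regular 16-gon of circumradius 10.5 (constant along its height); the cube at (9.5, 14) is absent (z outside [4, 20]); Merging all regions: only the r=10.5 cylinder is present, so the union is just that shape — 1 connected region; (whole slice rotated 55° about Z — lengths, areas and connectivity unchanged). Overall, the cross-section is a single solid region. Undo the 55° rotation: the query point maps to (13.247, 3.049) in the un-rotated model frame. The nearest boundary edge runs (10.50, 0.00)→(9.70, 4.02); distance from the point to it = 3.29 mm. The point is not inside any of the regions above, so it lies outside the cross-section (3.29 mm from the nearest boundary).

outside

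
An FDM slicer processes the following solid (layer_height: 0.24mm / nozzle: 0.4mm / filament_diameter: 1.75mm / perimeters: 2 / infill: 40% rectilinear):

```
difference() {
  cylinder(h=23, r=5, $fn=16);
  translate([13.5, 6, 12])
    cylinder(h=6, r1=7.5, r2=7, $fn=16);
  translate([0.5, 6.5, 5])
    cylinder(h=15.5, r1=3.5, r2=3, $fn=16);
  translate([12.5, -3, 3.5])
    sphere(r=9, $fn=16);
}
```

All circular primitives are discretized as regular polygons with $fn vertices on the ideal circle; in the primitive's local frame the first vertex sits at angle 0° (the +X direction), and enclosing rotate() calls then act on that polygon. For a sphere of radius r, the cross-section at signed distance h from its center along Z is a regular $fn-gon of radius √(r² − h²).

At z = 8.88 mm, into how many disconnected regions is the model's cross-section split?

At z = 8.88 mm: the r=5 cylinder contributes a regular 16-gon of circumradius 5; the cone at (13.5, 6) is absent (z outside [12, 18]); the cone at (0.5, 6.5) (r1=3.5→r2=3) has section circumradius 3.375 here — a regular 16-gon; the sphere at (12.5, -3): section is a regular 16-gon, circumradius = √(r²−h²) = √(9²−5.38²) = 7.215; Taking the first minus the rest: starting from the r=5 cylinder, the cone at (0.5, 6.5) partially overlaps it — only the 5.92 mm² overlap (of its 34.87 mm²) is removed, clipping the outline; the r=9 sphere at (12.5, -3) misses the remaining region (no effect) — 1 connected region. The result has 1 disconnected region.

1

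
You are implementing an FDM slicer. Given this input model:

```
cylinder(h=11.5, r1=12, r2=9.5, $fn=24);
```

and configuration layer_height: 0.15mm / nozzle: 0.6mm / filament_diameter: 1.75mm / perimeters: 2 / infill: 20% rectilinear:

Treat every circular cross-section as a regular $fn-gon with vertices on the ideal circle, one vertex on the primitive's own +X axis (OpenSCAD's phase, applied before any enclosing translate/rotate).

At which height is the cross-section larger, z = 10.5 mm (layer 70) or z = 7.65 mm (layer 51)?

layer 51 (z = 7.65 mm)

Layer 70 (z = 10.5): the cone (r1=12→r2=9.5) has section circumradius 9.717 here — a regular 24-gon (area = (24/2)·9.717²·sin(360°/24) = 293.28 mm²). So its area = 293.28 mm². Layer 51 (z = 7.65): the cone contributes a regular 24-gon of circumradius 10.337 (interpolated between r1=12 and r2=9.5 at t=0.665) (area = (24/2)·10.337²·sin(360°/24) = 331.87 mm²). So its area = 331.87 mm². Layer 51 is larger (331.87 vs 293.28 mm²).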